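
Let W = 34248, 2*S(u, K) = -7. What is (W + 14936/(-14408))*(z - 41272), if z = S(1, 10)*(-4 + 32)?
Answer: -2551651169970/1801 ≈ -1.4168e+9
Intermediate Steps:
S(u, K) = -7/2 (S(u, K) = (1/2)*(-7) = -7/2)
z = -98 (z = -7*(-4 + 32)/2 = -7/2*28 = -98)
(W + 14936/(-14408))*(z - 41272) = (34248 + 14936/(-14408))*(-98 - 41272) = (34248 + 14936*(-1/14408))*(-41370) = (34248 - 1867/1801)*(-41370) = (61678781/1801)*(-41370) = -2551651169970/1801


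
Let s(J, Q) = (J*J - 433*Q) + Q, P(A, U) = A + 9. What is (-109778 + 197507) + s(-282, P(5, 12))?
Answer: 161205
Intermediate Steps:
P(A, U) = 9 + A
s(J, Q) = J² - 432*Q (s(J, Q) = (J² - 433*Q) + Q = J² - 432*Q)
(-109778 + 197507) + s(-282, P(5, 12)) = (-109778 + 197507) + ((-282)² - 432*(9 + 5)) = 87729 + (79524 - 432*14) = 87729 + (79524 - 6048) = 87729 + 73476 = 161205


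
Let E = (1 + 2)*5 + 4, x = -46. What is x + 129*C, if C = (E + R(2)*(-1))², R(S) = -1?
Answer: 51554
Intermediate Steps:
E = 19 (E = 3*5 + 4 = 15 + 4 = 19)
C = 400 (C = (19 - 1*(-1))² = (19 + 1)² = 20² = 400)
x + 129*C = -46 + 129*400 = -46 + 51600 = 51554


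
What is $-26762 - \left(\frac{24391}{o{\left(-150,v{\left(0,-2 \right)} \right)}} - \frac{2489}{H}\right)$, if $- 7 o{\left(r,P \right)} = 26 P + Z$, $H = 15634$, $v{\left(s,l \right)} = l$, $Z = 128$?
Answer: $- \frac{14564344393}{594092} \approx -24515.0$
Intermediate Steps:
$o{\left(r,P \right)} = - \frac{128}{7} - \frac{26 P}{7}$ ($o{\left(r,P \right)} = - \frac{26 P + 128}{7} = - \frac{128 + 26 P}{7} = - \frac{128}{7} - \frac{26 P}{7}$)
$-26762 - \left(\frac{24391}{o{\left(-150,v{\left(0,-2 \right)} \right)}} - \frac{2489}{H}\right) = -26762 - \left(\frac{24391}{- \frac{128}{7} - - \frac{52}{7}} - \frac{2489}{15634}\right) = -26762 - \left(\frac{24391}{- \frac{128}{7} + \frac{52}{7}} - \frac{2489}{15634}\right) = -26762 - \left(\frac{24391}{- \frac{76}{7}} - \frac{2489}{15634}\right) = -26762 - \left(24391 \left(- \frac{7}{76}\right) - \frac{2489}{15634}\right) = -26762 - \left(- \frac{170737}{76} - \frac{2489}{15634}\right) = -26762 - - \frac{1334745711}{594092} = -26762 + \frac{1334745711}{594092} = - \frac{14564344393}{594092}$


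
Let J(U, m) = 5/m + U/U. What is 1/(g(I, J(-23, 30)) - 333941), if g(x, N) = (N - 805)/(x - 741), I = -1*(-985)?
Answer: -1464/488894447 ≈ -2.9945e-6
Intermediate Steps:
J(U, m) = 1 + 5/m (J(U, m) = 5/m + 1 = 1 + 5/m)
I = 985
g(x, N) = (-805 + N)/(-741 + x)
1/(g(I, J(-23, 30)) - 333941) = 1/((-805 + (5 + 30)/30)/(-741 + 985) - 333941) = 1/((-805 + (1/30)*35)/244 - 333941) = 1/((-805 + 7/6)/244 - 333941) = 1/((1/244)*(-4823/6) - 333941) = 1/(-4823/1464 - 333941) = 1/(-488894447/1464) = -1464/488894447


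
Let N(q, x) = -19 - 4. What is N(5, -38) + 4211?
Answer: 4188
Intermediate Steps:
N(q, x) = -23
N(5, -38) + 4211 = -23 + 4211 = 4188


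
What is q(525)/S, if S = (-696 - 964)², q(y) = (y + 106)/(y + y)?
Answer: 631/2893380000 ≈ 2.1808e-7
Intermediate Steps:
q(y) = (106 + y)/(2*y) (q(y) = (106 + y)/((2*y)) = (106 + y)*(1/(2*y)) = (106 + y)/(2*y))
S = 2755600 (S = (-1660)² = 2755600)
q(525)/S = ((½)*(106 + 525)/525)/2755600 = ((½)*(1/525)*631)*(1/2755600) = (631/1050)*(1/2755600) = 631/2893380000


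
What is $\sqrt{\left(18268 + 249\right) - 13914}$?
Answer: $\sqrt{4603} \approx 67.845$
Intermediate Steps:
$\sqrt{\left(18268 + 249\right) - 13914} = \sqrt{18517 - 13914} = \sqrt{4603}$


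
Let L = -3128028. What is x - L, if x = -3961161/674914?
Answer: 2111145928431/674914 ≈ 3.1280e+6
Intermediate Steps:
x = -3961161/674914 (x = -3961161*1/674914 = -3961161/674914 ≈ -5.8691)
x - L = -3961161/674914 - 1*(-3128028) = -3961161/674914 + 3128028 = 2111145928431/674914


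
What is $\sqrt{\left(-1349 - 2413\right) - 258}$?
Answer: $2 i \sqrt{1005} \approx 63.403 i$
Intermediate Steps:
$\sqrt{\left(-1349 - 2413\right) - 258} = \sqrt{-3762 - 258} = \sqrt{-4020} = 2 i \sqrt{1005}$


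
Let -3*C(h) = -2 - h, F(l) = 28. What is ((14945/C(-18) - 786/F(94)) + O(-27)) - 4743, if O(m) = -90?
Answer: -858285/112 ≈ -7663.3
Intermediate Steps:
C(h) = 2/3 + h/3 (C(h) = -(-2 - h)/3 = 2/3 + h/3)
((14945/C(-18) - 786/F(94)) + O(-27)) - 4743 = ((14945/(2/3 + (1/3)*(-18)) - 786/28) - 90) - 4743 = ((14945/(2/3 - 6) - 786*1/28) - 90) - 4743 = ((14945/(-16/3) - 393/14) - 90) - 4743 = ((14945*(-3/16) - 393/14) - 90) - 4743 = ((-44835/16 - 393/14) - 90) - 4743 = (-316989/112 - 90) - 4743 = -327069/112 - 4743 = -858285/112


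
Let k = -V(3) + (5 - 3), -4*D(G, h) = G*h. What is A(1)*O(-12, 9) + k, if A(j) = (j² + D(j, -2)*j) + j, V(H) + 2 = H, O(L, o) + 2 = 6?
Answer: 11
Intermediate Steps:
O(L, o) = 4 (O(L, o) = -2 + 6 = 4)
D(G, h) = -G*h/4
V(H) = -2 + H
k = 1 (k = -(-2 + 3) + (5 - 3) = -1*1 + 2 = -1 + 2 = 1)
A(j) = j + 3*j²/2 (A(j) = (j² + (-¼*j*(-2))*j) + j = (j² + (j/2)*j) + j = (j² + j²/2) + j = 3*j²/2 + j = j + 3*j²/2)
A(1)*O(-12, 9) + k = ((½)*1*(2 + 3*1))*4 + 1 = ((½)*1*(2 + 3))*4 + 1 = ((½)*1*5)*4 + 1 = (5/2)*4 + 1 = 10 + 1 = 11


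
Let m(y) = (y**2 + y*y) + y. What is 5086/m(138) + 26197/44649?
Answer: 204748556/284458779 ≈ 0.71978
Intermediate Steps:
m(y) = y + 2*y**2 (m(y) = (y**2 + y**2) + y = 2*y**2 + y = y + 2*y**2)
5086/m(138) + 26197/44649 = 5086/((138*(1 + 2*138))) + 26197/44649 = 5086/((138*(1 + 276))) + 26197*(1/44649) = 5086/((138*277)) + 26197/44649 = 5086/38226 + 26197/44649 = 5086*(1/38226) + 26197/44649 = 2543/19113 + 26197/44649 = 204748556/284458779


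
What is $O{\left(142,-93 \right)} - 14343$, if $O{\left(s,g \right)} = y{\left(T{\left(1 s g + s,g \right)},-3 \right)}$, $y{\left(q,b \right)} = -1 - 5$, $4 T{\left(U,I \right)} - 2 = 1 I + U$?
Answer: $-14349$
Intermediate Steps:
$T{\left(U,I \right)} = \frac{1}{2} + \frac{I}{4} + \frac{U}{4}$ ($T{\left(U,I \right)} = \frac{1}{2} + \frac{1 I + U}{4} = \frac{1}{2} + \frac{I + U}{4} = \frac{1}{2} + \left(\frac{I}{4} + \frac{U}{4}\right) = \frac{1}{2} + \frac{I}{4} + \frac{U}{4}$)
$y{\left(q,b \right)} = -6$ ($y{\left(q,b \right)} = -1 - 5 = -6$)
$O{\left(s,g \right)} = -6$
$O{\left(142,-93 \right)} - 14343 = -6 - 14343 = -14349$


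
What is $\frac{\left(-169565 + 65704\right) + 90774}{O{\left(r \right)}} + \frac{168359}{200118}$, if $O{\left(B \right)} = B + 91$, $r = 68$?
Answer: $- \frac{288019465}{3535418} \approx -81.467$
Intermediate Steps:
$O{\left(B \right)} = 91 + B$
$\frac{\left(-169565 + 65704\right) + 90774}{O{\left(r \right)}} + \frac{168359}{200118} = \frac{\left(-169565 + 65704\right) + 90774}{91 + 68} + \frac{168359}{200118} = \frac{-103861 + 90774}{159} + 168359 \cdot \frac{1}{200118} = \left(-13087\right) \frac{1}{159} + \frac{168359}{200118} = - \frac{13087}{159} + \frac{168359}{200118} = - \frac{288019465}{3535418}$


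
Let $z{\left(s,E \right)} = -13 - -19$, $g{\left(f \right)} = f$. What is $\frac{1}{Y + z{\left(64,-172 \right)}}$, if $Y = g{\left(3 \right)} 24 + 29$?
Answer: $\frac{1}{107} \approx 0.0093458$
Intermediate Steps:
$Y = 101$ ($Y = 3 \cdot 24 + 29 = 72 + 29 = 101$)
$z{\left(s,E \right)} = 6$ ($z{\left(s,E \right)} = -13 + 19 = 6$)
$\frac{1}{Y + z{\left(64,-172 \right)}} = \frac{1}{101 + 6} = \frac{1}{107}$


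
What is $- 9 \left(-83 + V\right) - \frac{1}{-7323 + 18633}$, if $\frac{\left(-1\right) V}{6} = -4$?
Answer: $\frac{6005609}{11310} \approx 531.0$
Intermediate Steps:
$V = 24$ ($V = \left(-6\right) \left(-4\right) = 24$)
$- 9 \left(-83 + V\right) - \frac{1}{-7323 + 18633} = - 9 \left(-83 + 24\right) - \frac{1}{-7323 + 18633} = \left(-9\right) \left(-59\right) - \frac{1}{11310} = 531 - \frac{1}{11310} = \frac{6005609}{11310}$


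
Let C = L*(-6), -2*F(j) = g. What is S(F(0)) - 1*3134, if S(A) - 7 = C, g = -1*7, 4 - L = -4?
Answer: -3175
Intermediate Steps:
L = 8 (L = 4 - 1*(-4) = 4 + 4 = 8)
g = -7
F(j) = 7/2 (F(j) = -1/2*(-7) = 7/2)
C = -48 (C = 8*(-6) = -48)
S(A) = -41 (S(A) = 7 - 48 = -41)
S(F(0)) - 1*3134 = -41 - 1*3134 = -41 - 3134 = -3175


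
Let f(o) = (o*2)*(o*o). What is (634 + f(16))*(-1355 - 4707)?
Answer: -53503212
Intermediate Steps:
f(o) = 2*o**3 (f(o) = (2*o)*o**2 = 2*o**3)
(634 + f(16))*(-1355 - 4707) = (634 + 2*16**3)*(-1355 - 4707) = (634 + 2*4096)*(-6062) = (634 + 8192)*(-6062) = 8826*(-6062) = -53503212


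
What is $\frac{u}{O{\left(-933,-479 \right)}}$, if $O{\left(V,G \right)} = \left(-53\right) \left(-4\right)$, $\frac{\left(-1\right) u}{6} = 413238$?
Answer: $- \frac{619857}{53} \approx -11695.0$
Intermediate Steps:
$u = -2479428$ ($u = \left(-6\right) 413238 = -2479428$)
$O{\left(V,G \right)} = 212$
$\frac{u}{O{\left(-933,-479 \right)}} = - \frac{2479428}{212} = \left(-2479428\right) \frac{1}{212} = - \frac{619857}{53}$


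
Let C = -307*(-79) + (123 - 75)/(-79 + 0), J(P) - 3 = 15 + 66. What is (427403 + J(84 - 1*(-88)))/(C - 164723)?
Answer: -33771473/11097178 ≈ -3.0432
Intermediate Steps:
J(P) = 84 (J(P) = 3 + (15 + 66) = 3 + 81 = 84)
C = 1915939/79 (C = 24253 + 48/(-79) = 24253 + 48*(-1/79) = 24253 - 48/79 = 1915939/79 ≈ 24252.)
(427403 + J(84 - 1*(-88)))/(C - 164723) = (427403 + 84)/(1915939/79 - 164723) = 427487/(-11097178/79) = 427487*(-79/11097178) = -33771473/11097178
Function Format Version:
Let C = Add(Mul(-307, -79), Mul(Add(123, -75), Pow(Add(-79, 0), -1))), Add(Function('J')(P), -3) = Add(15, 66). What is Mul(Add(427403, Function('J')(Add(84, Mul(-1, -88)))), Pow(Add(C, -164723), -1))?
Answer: Rational(-33771473, 11097178) ≈ -3.0432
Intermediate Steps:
Function('J')(P) = 84 (Function('J')(P) = Add(3, Add(15, 66)) = Add(3, 81) = 84)
C = Rational(1915939, 79) (C = Add(24253, Mul(48, Pow(-79, -1))) = Add(24253, Mul(48, Rational(-1, 79))) = Add(24253, Rational(-48, 79)) = Rational(1915939, 79) ≈ 24252.)
Mul(Add(427403, Function('J')(Add(84, Mul(-1, -88)))), Pow(Add(C, -164723), -1)) = Mul(Add(427403, 84), Pow(Add(Rational(1915939, 79), -164723), -1)) = Mul(427487, Pow(Rational(-11097178, 79), -1)) = Mul(427487, Rational(-79, 11097178)) = Rational(-33771473, 11097178)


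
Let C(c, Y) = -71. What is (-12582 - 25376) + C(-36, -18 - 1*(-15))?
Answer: -38029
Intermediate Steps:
(-12582 - 25376) + C(-36, -18 - 1*(-15)) = (-12582 - 25376) - 71 = -37958 - 71 = -38029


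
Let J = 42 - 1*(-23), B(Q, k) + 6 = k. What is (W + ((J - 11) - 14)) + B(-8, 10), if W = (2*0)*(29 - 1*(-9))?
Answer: 44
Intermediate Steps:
B(Q, k) = -6 + k
W = 0 (W = 0*(29 + 9) = 0*38 = 0)
J = 65 (J = 42 + 23 = 65)
(W + ((J - 11) - 14)) + B(-8, 10) = (0 + ((65 - 11) - 14)) + (-6 + 10) = (0 + (54 - 14)) + 4 = (0 + 40) + 4 = 40 + 4 = 44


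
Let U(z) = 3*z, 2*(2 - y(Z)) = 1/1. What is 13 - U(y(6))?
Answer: 17/2 ≈ 8.5000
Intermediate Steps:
y(Z) = 3/2 (y(Z) = 2 - 1/(2*1) = 2 - 1/2 = 2 - ½*1 = 2 - ½ = 3/2)
13 - U(y(6)) = 13 - 3*3/2 = 13 - 1*9/2 = 13 - 9/2 = 17/2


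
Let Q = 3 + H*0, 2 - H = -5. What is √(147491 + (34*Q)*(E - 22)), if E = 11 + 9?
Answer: √147287 ≈ 383.78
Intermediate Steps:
H = 7 (H = 2 - 1*(-5) = 2 + 5 = 7)
Q = 3 (Q = 3 + 7*0 = 3 + 0 = 3)
E = 20
√(147491 + (34*Q)*(E - 22)) = √(147491 + (34*3)*(20 - 22)) = √(147491 + 102*(-2)) = √(147491 - 204) = √147287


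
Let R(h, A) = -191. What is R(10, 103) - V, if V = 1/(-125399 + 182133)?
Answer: -10836195/56734 ≈ -191.00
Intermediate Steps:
V = 1/56734 ≈ 1.7626e-5
R(10, 103) - V = -191 - 1*1/56734 = -191 - 1/56734 = -10836195/56734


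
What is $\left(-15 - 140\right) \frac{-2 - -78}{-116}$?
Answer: $\frac{2945}{29} \approx 101.55$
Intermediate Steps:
$\left(-15 - 140\right) \frac{-2 - -78}{-116} = - 155 \left(-2 + 78\right) \left(- \frac{1}{116}\right) = - 155 \cdot 76 \left(- \frac{1}{116}\right) = \left(-155\right) \left(- \frac{19}{29}\right) = \frac{2945}{29}$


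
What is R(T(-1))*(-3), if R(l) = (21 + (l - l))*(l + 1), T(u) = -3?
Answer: 126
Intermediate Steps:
R(l) = 21 + 21*l (R(l) = (21 + 0)*(1 + l) = 21*(1 + l) = 21 + 21*l)
R(T(-1))*(-3) = (21 + 21*(-3))*(-3) = (21 - 63)*(-3) = -42*(-3) = 126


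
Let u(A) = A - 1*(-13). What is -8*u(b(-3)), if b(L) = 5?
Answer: -144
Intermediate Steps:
u(A) = 13 + A (u(A) = A + 13 = 13 + A)
-8*u(b(-3)) = -8*(13 + 5) = -8*18 = -144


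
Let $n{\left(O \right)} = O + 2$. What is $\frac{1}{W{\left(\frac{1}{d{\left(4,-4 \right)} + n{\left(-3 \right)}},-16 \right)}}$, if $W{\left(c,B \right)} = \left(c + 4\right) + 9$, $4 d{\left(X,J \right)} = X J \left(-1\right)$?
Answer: $\frac{3}{40} \approx 0.075$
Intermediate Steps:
$n{\left(O \right)} = 2 + O$
$d{\left(X,J \right)} = - \frac{J X}{4}$ ($d{\left(X,J \right)} = \frac{X J \left(-1\right)}{4} = \frac{J X \left(-1\right)}{4} = \frac{\left(-1\right) J X}{4} = - \frac{J X}{4}$)
$W{\left(c,B \right)} = 13 + c$ ($W{\left(c,B \right)} = \left(4 + c\right) + 9 = 13 + c$)
$\frac{1}{W{\left(\frac{1}{d{\left(4,-4 \right)} + n{\left(-3 \right)}},-16 \right)}} = \frac{1}{13 + \frac{1}{\left(- \frac{1}{4}\right) \left(-4\right) 4 + \left(2 - 3\right)}} = \frac{1}{13 + \frac{1}{4 - 1}} = \frac{1}{13 + \frac{1}{3}} = \frac{1}{\frac{40}{3}} = \frac{3}{40}$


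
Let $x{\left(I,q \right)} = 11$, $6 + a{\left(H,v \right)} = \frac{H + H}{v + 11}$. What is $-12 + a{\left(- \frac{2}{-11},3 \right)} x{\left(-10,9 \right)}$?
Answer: $- \frac{544}{7} \approx -77.714$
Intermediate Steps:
$a{\left(H,v \right)} = -6 + \frac{2 H}{11 + v}$ ($a{\left(H,v \right)} = -6 + \frac{H + H}{v + 11} = -6 + \frac{2 H}{11 + v}$)
$-12 + a{\left(- \frac{2}{-11},3 \right)} x{\left(-10,9 \right)} = -12 + \frac{2 \left(-33 - \frac{2}{-11} - 9\right)}{11 + 3} \cdot 11 = -12 + \frac{2 \left(-33 - - \frac{2}{11} - 9\right)}{14} \cdot 11 = -12 + 2 \cdot \frac{1}{14} \left(-33 + \frac{2}{11} - 9\right) 11 = -12 + 2 \cdot \frac{1}{14} \left(- \frac{460}{11}\right) 11 = -12 - \frac{460}{7} = - \frac{544}{7}$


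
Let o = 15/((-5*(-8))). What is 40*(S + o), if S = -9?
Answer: -345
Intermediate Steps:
o = 3/8 (o = 15/40 = 15*(1/40) = 3/8 ≈ 0.37500)
40*(S + o) = 40*(-9 + 3/8) = 40*(-69/8) = -345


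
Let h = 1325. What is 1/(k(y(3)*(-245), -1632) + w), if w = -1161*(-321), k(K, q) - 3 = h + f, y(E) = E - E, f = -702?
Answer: 1/373307 ≈ 2.6788e-6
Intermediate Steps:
y(E) = 0
k(K, q) = 626 (k(K, q) = 3 + (1325 - 702) = 3 + 623 = 626)
w = 372681
1/(k(y(3)*(-245), -1632) + w) = 1/(626 + 372681) = 1/373307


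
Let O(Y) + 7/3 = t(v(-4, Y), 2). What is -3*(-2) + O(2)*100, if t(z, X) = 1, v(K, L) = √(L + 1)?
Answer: -382/3 ≈ -127.33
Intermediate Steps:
v(K, L) = √(1 + L)
O(Y) = -4/3 (O(Y) = -7/3 + 1 = -4/3)
-3*(-2) + O(2)*100 = -3*(-2) - 4/3*100 = 6 - 400/3 = -382/3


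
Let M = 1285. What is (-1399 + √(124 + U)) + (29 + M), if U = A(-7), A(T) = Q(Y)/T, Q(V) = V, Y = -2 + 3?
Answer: -85 + 17*√21/7 ≈ -73.871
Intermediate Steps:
Y = 1
A(T) = 1/T
U = -⅐ (U = 1/(-7) = -⅐ ≈ -0.14286)
(-1399 + √(124 + U)) + (29 + M) = (-1399 + √(124 - ⅐)) + (29 + 1285) = (-1399 + √(867/7)) + 1314 = (-1399 + 17*√21/7) + 1314 = -85 + 17*√21/7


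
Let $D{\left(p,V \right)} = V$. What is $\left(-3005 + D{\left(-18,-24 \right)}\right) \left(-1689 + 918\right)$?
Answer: $2335359$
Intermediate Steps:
$\left(-3005 + D{\left(-18,-24 \right)}\right) \left(-1689 + 918\right) = \left(-3005 - 24\right) \left(-1689 + 918\right) = \left(-3029\right) \left(-771\right) = 2335359$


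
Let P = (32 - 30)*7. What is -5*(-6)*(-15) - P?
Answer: -464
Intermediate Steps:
P = 14 (P = 2*7 = 14)
-5*(-6)*(-15) - P = -5*(-6)*(-15) - 1*14 = 30*(-15) - 14 = -450 - 14 = -464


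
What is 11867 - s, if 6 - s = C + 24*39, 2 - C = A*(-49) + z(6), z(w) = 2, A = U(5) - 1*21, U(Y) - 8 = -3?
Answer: 12013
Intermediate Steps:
U(Y) = 5 (U(Y) = 8 - 3 = 5)
A = -16 (A = 5 - 1*21 = 5 - 21 = -16)
C = -784 (C = 2 - (-16*(-49) + 2) = 2 - (784 + 2) = 2 - 1*786 = 2 - 786 = -784)
s = -146 (s = 6 - (-784 + 24*39) = 6 - (-784 + 936) = 6 - 1*152 = 6 - 152 = -146)
11867 - s = 11867 - 1*(-146) = 11867 + 146 = 12013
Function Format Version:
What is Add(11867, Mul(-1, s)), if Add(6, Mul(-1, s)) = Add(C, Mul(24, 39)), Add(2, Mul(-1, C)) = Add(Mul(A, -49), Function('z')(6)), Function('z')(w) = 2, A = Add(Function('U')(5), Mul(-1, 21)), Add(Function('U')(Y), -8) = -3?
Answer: 12013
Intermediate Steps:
Function('U')(Y) = 5 (Function('U')(Y) = Add(8, -3) = 5)
A = -16 (A = Add(5, Mul(-1, 21)) = Add(5, -21) = -16)
C = -784 (C = Add(2, Mul(-1, Add(Mul(-16, -49), 2))) = Add(2, Mul(-1, Add(784, 2))) = Add(2, Mul(-1, 786)) = Add(2, -786) = -784)
s = -146 (s = Add(6, Mul(-1, Add(-784, Mul(24, 39)))) = Add(6, Mul(-1, Add(-784, 936))) = Add(6, Mul(-1, 152)) = Add(6, -152) = -146)
Add(11867, Mul(-1, s)) = Add(11867, Mul(-1, -146)) = Add(11867, 146) = 12013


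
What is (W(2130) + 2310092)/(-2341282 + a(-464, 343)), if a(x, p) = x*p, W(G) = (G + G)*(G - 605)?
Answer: -4403296/1250217 ≈ -3.5220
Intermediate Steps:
W(G) = 2*G*(-605 + G) (W(G) = (2*G)*(-605 + G) = 2*G*(-605 + G))
a(x, p) = p*x
(W(2130) + 2310092)/(-2341282 + a(-464, 343)) = (2*2130*(-605 + 2130) + 2310092)/(-2341282 + 343*(-464)) = (2*2130*1525 + 2310092)/(-2341282 - 159152) = (6496500 + 2310092)/(-2500434) = 8806592*(-1/2500434) = -4403296/1250217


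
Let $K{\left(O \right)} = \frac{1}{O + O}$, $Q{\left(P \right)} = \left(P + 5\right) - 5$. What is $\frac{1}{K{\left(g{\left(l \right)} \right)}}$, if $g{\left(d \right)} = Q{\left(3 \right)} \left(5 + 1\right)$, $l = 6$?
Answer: $36$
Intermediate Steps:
$Q{\left(P \right)} = P$ ($Q{\left(P \right)} = \left(5 + P\right) - 5 = P$)
$g{\left(d \right)} = 18$ ($g{\left(d \right)} = 3 \left(5 + 1\right) = 3 \cdot 6 = 18$)
$K{\left(O \right)} = \frac{1}{2 O}$
$\frac{1}{K{\left(g{\left(l \right)} \right)}} = \frac{1}{\frac{1}{2} \cdot \frac{1}{18}} = \frac{1}{\frac{1}{36}} = 36$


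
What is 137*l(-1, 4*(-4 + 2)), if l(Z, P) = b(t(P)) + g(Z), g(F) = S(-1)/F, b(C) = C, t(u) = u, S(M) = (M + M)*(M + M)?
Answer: -1644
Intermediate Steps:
S(M) = 4*M² (S(M) = (2*M)*(2*M) = 4*M²)
g(F) = 4/F (g(F) = (4*(-1)²)/F = (4*1)/F = 4/F)
l(Z, P) = P + 4/Z
137*l(-1, 4*(-4 + 2)) = 137*(4*(-4 + 2) + 4/(-1)) = 137*(4*(-2) + 4*(-1)) = 137*(-8 - 4) = 137*(-12) = -1644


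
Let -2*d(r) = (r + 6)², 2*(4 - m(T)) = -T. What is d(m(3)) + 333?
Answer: 2135/8 ≈ 266.88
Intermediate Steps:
m(T) = 4 + T/2 (m(T) = 4 - (-1)*T/2 = 4 + T/2)
d(r) = -(6 + r)²/2 (d(r) = -(r + 6)²/2 = -(6 + r)²/2)
d(m(3)) + 333 = -(6 + (4 + (½)*3))²/2 + 333 = -(6 + (4 + 3/2))²/2 + 333 = -(6 + 11/2)²/2 + 333 = -(23/2)²/2 + 333 = -½*529/4 + 333 = -529/8 + 333 = 2135/8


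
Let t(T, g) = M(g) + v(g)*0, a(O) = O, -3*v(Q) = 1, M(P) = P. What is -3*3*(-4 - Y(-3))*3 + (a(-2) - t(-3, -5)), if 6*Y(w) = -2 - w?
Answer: 231/2 ≈ 115.50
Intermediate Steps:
v(Q) = -⅓ (v(Q) = -⅓*1 = -⅓)
Y(w) = -⅓ - w/6 (Y(w) = (-2 - w)/6 = -⅓ - w/6)
t(T, g) = g (t(T, g) = g - ⅓*0 = g + 0 = g)
-3*3*(-4 - Y(-3))*3 + (a(-2) - t(-3, -5)) = -3*3*(-4 - (-⅓ - ⅙*(-3)))*3 + (-2 - 1*(-5)) = -3*3*(-4 - (-⅓ + ½))*3 + (-2 + 5) = -3*3*(-4 - 1*⅙)*3 + 3 = -3*3*(-4 - ⅙)*3 + 3 = -3*3*(-25/6)*3 + 3 = -(-75)*3/2 + 3 = -3*(-75/2) + 3 = 225/2 + 3 = 231/2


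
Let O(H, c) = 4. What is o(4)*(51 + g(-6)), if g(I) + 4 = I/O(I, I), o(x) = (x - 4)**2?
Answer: 0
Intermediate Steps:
o(x) = (-4 + x)**2
g(I) = -4 + I/4
o(4)*(51 + g(-6)) = (-4 + 4)**2*(51 + (-4 + (1/4)*(-6))) = 0**2*(51 + (-4 - 3/2)) = 0*(51 - 11/2) = 0*(91/2) = 0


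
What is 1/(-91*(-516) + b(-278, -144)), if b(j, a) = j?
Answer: 1/46678 ≈ 2.1423e-5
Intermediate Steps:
1/(-91*(-516) + b(-278, -144)) = 1/(-91*(-516) - 278) = 1/(46956 - 278) = 1/46678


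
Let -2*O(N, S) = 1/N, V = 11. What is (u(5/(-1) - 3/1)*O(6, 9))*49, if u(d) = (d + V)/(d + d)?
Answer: 49/64 ≈ 0.76563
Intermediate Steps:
O(N, S) = -1/(2*N)
u(d) = (11 + d)/(2*d) (u(d) = (d + 11)/(d + d) = (11 + d)/((2*d)) = (11 + d)*(1/(2*d)) = (11 + d)/(2*d))
(u(5/(-1) - 3/1)*O(6, 9))*49 = (((11 + (5/(-1) - 3/1))/(2*(5/(-1) - 3/1)))*(-1/2/6))*49 = (((11 + (5*(-1) - 3*1))/(2*(5*(-1) - 3*1)))*(-1/2*1/6))*49 = (((11 + (-5 - 3))/(2*(-5 - 3)))*(-1/12))*49 = (((1/2)*(11 - 8)/(-8))*(-1/12))*49 = (((1/2)*(-1/8)*3)*(-1/12))*49 = -3/16*(-1/12)*49 = (1/64)*49 = 49/64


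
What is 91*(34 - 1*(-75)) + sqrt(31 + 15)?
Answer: 9919 + sqrt(46) ≈ 9925.8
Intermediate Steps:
91*(34 - 1*(-75)) + sqrt(31 + 15) = 91*(34 + 75) + sqrt(46) = 91*109 + sqrt(46) = 9919 + sqrt(46)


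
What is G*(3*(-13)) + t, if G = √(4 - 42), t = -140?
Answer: -140 - 39*I*√38 ≈ -140.0 - 240.41*I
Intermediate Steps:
G = I*√38 (G = √(-38) = I*√38 ≈ 6.1644*I)
G*(3*(-13)) + t = (I*√38)*(3*(-13)) - 140 = (I*√38)*(-39) - 140 = -39*I*√38 - 140 = -140 - 39*I*√38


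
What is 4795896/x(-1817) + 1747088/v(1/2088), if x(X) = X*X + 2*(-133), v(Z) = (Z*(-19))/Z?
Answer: -303549261400/3301223 ≈ -91951.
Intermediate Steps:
v(Z) = -19 (v(Z) = (-19*Z)/Z = -19)
x(X) = -266 + X² (x(X) = X² - 266 = -266 + X²)
4795896/x(-1817) + 1747088/v(1/2088) = 4795896/(-266 + (-1817)²) + 1747088/(-19) = 4795896/(-266 + 3301489) + 1747088*(-1/19) = 4795896/3301223 - 91952 = -303549261400/3301223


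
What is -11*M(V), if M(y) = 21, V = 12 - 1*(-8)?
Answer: -231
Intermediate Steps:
V = 20 (V = 12 + 8 = 20)
-11*M(V) = -11*21 = -231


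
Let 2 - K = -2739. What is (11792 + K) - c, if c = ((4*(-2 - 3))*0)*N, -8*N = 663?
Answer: 14533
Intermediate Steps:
N = -663/8 (N = -1/8*663 = -663/8 ≈ -82.875)
K = 2741 (K = 2 - 1*(-2739) = 2 + 2739 = 2741)
c = 0 (c = ((4*(-2 - 3))*0)*(-663/8) = ((4*(-5))*0)*(-663/8) = -20*0*(-663/8) = 0*(-663/8) = 0)
(11792 + K) - c = (11792 + 2741) - 1*0 = 14533 + 0 = 14533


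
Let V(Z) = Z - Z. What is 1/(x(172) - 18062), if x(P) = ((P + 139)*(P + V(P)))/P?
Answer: -1/17751 ≈ -5.6335e-5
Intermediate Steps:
V(Z) = 0
x(P) = 139 + P (x(P) = ((P + 139)*(P + 0))/P = ((139 + P)*P)/P = (P*(139 + P))/P = 139 + P)
1/(x(172) - 18062) = 1/((139 + 172) - 18062) = 1/(311 - 18062) = 1/(-17751) = -1/17751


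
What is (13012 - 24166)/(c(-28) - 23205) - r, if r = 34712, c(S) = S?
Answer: -806452742/23233 ≈ -34712.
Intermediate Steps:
(13012 - 24166)/(c(-28) - 23205) - r = (13012 - 24166)/(-28 - 23205) - 1*34712 = -11154/(-23233) - 34712 = -11154*(-1/23233) - 34712 = 11154/23233 - 34712 = -806452742/23233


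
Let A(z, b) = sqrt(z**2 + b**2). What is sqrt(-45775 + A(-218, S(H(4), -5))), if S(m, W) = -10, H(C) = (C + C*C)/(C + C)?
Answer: sqrt(-45775 + 2*sqrt(11906)) ≈ 213.44*I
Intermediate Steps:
H(C) = (C + C**2)/(2*C) (H(C) = (C + C**2)/((2*C)) = (C + C**2)*(1/(2*C)) = (C + C**2)/(2*C))
A(z, b) = sqrt(b**2 + z**2)
sqrt(-45775 + A(-218, S(H(4), -5))) = sqrt(-45775 + sqrt((-10)**2 + (-218)**2)) = sqrt(-45775 + sqrt(100 + 47524)) = sqrt(-45775 + sqrt(47624)) = sqrt(-45775 + 2*sqrt(11906))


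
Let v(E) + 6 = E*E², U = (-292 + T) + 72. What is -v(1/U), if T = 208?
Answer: 10369/1728 ≈ 6.0006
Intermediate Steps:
U = -12 (U = (-292 + 208) + 72 = -84 + 72 = -12)
v(E) = -6 + E³ (v(E) = -6 + E*E² = -6 + E³)
-v(1/U) = -(-6 + (1/(-12))³) = -(-6 + (-1/12)³) = -(-6 - 1/1728) = -1*(-10369/1728) = 10369/1728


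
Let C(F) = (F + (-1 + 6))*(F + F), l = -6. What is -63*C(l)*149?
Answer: -112644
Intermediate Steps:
C(F) = 2*F*(5 + F) (C(F) = (F + 5)*(2*F) = (5 + F)*(2*F) = 2*F*(5 + F))
-63*C(l)*149 = -126*(-6)*(5 - 6)*149 = -126*(-6)*(-1)*149 = -63*12*149 = -756*149 = -112644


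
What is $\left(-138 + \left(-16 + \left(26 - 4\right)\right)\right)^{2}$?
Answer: $17424$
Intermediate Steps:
$\left(-138 + \left(-16 + \left(26 - 4\right)\right)\right)^{2} = \left(-138 + \left(-16 + 22\right)\right)^{2} = \left(-138 + 6\right)^{2} = \left(-132\right)^{2} = 17424$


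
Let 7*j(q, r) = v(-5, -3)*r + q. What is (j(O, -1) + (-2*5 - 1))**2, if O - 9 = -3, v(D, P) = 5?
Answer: 5776/49 ≈ 117.88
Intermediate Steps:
O = 6 (O = 9 - 3 = 6)
j(q, r) = q/7 + 5*r/7 (j(q, r) = (5*r + q)/7 = (q + 5*r)/7 = q/7 + 5*r/7)
(j(O, -1) + (-2*5 - 1))**2 = (((1/7)*6 + (5/7)*(-1)) + (-2*5 - 1))**2 = ((6/7 - 5/7) + (-10 - 1))**2 = (1/7 - 11)**2 = (-76/7)**2 = 5776/49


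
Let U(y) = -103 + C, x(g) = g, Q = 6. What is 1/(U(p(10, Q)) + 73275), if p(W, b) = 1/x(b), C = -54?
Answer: 1/73118 ≈ 1.3677e-5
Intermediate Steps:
p(W, b) = 1/b
U(y) = -157 (U(y) = -103 - 54 = -157)
1/(U(p(10, Q)) + 73275) = 1/(-157 + 73275) = 1/73118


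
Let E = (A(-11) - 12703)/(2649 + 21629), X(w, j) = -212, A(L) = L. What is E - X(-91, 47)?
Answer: 2567111/12139 ≈ 211.48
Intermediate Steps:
E = -6357/12139 (E = (-11 - 12703)/(2649 + 21629) = -12714/24278 = -12714*1/24278 = -6357/12139 ≈ -0.52368)
E - X(-91, 47) = -6357/12139 - 1*(-212) = -6357/12139 + 212 = 2567111/12139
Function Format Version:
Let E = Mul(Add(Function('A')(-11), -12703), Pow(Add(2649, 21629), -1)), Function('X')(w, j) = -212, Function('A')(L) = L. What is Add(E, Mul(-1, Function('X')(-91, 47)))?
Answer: Rational(2567111, 12139) ≈ 211.48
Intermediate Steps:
E = Rational(-6357, 12139) (E = Mul(Add(-11, -12703), Pow(Add(2649, 21629), -1)) = Mul(-12714, Pow(24278, -1)) = Mul(-12714, Rational(1, 24278)) = Rational(-6357, 12139) ≈ -0.52368)
Add(E, Mul(-1, Function('X')(-91, 47))) = Add(Rational(-6357, 12139), Mul(-1, -212)) = Add(Rational(-6357, 12139), 212) = Rational(2567111, 12139)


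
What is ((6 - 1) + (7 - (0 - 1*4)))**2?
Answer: 256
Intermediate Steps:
((6 - 1) + (7 - (0 - 1*4)))**2 = (5 + (7 - (0 - 4)))**2 = (5 + (7 - 1*(-4)))**2 = (5 + (7 + 4))**2 = (5 + 11)**2 = 16**2 = 256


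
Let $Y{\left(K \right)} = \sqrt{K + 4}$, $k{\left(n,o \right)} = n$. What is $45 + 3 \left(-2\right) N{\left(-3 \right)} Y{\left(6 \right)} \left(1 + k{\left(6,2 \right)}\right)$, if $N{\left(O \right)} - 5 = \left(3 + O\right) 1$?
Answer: $45 - 210 \sqrt{10} \approx -619.08$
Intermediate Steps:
$N{\left(O \right)} = 8 + O$ ($N{\left(O \right)} = 5 + \left(3 + O\right) 1 = 5 + \left(3 + O\right) = 8 + O$)
$Y{\left(K \right)} = \sqrt{4 + K}$
$45 + 3 \left(-2\right) N{\left(-3 \right)} Y{\left(6 \right)} \left(1 + k{\left(6,2 \right)}\right) = 45 + 3 \left(-2\right) \left(8 - 3\right) \sqrt{4 + 6} \left(1 + 6\right) = 45 + \left(-6\right) 5 \sqrt{10} \cdot 7 = 45 - 30 \cdot 7 \sqrt{10} = 45 - 210 \sqrt{10}$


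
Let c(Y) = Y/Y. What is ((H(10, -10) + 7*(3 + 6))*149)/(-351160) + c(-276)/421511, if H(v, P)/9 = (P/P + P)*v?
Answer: 46915789993/148017802760 ≈ 0.31696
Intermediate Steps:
H(v, P) = 9*v*(1 + P) (H(v, P) = 9*((P/P + P)*v) = 9*((1 + P)*v) = 9*(v*(1 + P)) = 9*v*(1 + P))
c(Y) = 1
((H(10, -10) + 7*(3 + 6))*149)/(-351160) + c(-276)/421511 = ((9*10*(1 - 10) + 7*(3 + 6))*149)/(-351160) + 1/421511 = ((9*10*(-9) + 7*9)*149)*(-1/351160) + 1*(1/421511) = ((-810 + 63)*149)*(-1/351160) + 1/421511 = -747*149*(-1/351160) + 1/421511 = -111303*(-1/351160) + 1/421511 = 111303/351160 + 1/421511 = 46915789993/148017802760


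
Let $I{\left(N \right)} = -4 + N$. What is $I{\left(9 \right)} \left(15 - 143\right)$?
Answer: $-640$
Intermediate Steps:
$I{\left(9 \right)} \left(15 - 143\right) = \left(-4 + 9\right) \left(15 - 143\right) = 5 \left(-128\right) = -640$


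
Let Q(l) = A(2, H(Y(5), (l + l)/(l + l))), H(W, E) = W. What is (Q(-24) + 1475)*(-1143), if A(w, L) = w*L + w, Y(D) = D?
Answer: -1699641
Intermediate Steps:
A(w, L) = w + L*w (A(w, L) = L*w + w = w + L*w)
Q(l) = 12 (Q(l) = 2*(1 + 5) = 2*6 = 12)
(Q(-24) + 1475)*(-1143) = (12 + 1475)*(-1143) = 1487*(-1143) = -1699641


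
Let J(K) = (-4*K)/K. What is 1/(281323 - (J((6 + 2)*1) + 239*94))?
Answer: 1/258861 ≈ 3.8631e-6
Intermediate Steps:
J(K) = -4
1/(281323 - (J((6 + 2)*1) + 239*94)) = 1/(281323 - (-4 + 239*94)) = 1/(281323 - (-4 + 22466)) = 1/(281323 - 1*22462) = 1/(281323 - 22462) = 1/258861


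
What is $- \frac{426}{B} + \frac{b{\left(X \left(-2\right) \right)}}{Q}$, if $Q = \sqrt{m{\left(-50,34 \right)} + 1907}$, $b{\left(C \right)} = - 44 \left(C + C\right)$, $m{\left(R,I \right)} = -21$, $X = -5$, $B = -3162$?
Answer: $\frac{71}{527} - \frac{440 \sqrt{1886}}{943} \approx -20.129$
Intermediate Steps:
$b{\left(C \right)} = - 88 C$ ($b{\left(C \right)} = - 44 \cdot 2 C = - 88 C$)
$Q = \sqrt{1886}$ ($Q = \sqrt{-21 + 1907} = \sqrt{1886} \approx 43.428$)
$- \frac{426}{B} + \frac{b{\left(X \left(-2\right) \right)}}{Q} = - \frac{426}{-3162} + \frac{\left(-88\right) \left(\left(-5\right) \left(-2\right)\right)}{\sqrt{1886}} = \left(-426\right) \left(- \frac{1}{3162}\right) + \left(-88\right) 10 \frac{\sqrt{1886}}{1886} = \frac{71}{527} - 880 \frac{\sqrt{1886}}{1886} = \frac{71}{527} - \frac{440 \sqrt{1886}}{943}$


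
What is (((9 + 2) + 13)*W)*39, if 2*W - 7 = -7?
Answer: 0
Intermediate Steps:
W = 0 (W = 7/2 + (1/2)*(-7) = 7/2 - 7/2 = 0)
(((9 + 2) + 13)*W)*39 = (((9 + 2) + 13)*0)*39 = ((11 + 13)*0)*39 = (24*0)*39 = 0*39 = 0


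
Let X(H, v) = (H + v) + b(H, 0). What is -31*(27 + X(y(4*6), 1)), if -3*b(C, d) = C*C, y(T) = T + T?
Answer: 21452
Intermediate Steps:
y(T) = 2*T
b(C, d) = -C²/3 (b(C, d) = -C*C/3 = -C²/3)
X(H, v) = H + v - H²/3 (X(H, v) = (H + v) - H²/3 = H + v - H²/3)
-31*(27 + X(y(4*6), 1)) = -31*(27 + (2*(4*6) + 1 - (2*(4*6))²/3)) = -31*(27 + (2*24 + 1 - (2*24)²/3)) = -31*(27 + (48 + 1 - ⅓*48²)) = -31*(27 + (48 + 1 - ⅓*2304)) = -31*(27 + (48 + 1 - 768)) = -31*(27 - 719) = -31*(-692) = 21452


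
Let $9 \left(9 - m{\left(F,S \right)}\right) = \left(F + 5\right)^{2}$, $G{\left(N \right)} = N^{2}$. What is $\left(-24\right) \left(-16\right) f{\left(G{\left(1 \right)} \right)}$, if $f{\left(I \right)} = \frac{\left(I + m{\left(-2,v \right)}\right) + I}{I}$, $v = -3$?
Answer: $3840$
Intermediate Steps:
$m{\left(F,S \right)} = 9 - \frac{\left(5 + F\right)^{2}}{9}$ ($m{\left(F,S \right)} = 9 - \frac{\left(F + 5\right)^{2}}{9} = 9 - \frac{\left(5 + F\right)^{2}}{9}$)
$f{\left(I \right)} = \frac{8 + 2 I}{I}$ ($f{\left(I \right)} = \frac{\left(I + \left(9 - \frac{\left(5 - 2\right)^{2}}{9}\right)\right) + I}{I} = \frac{\left(I + \left(9 - \frac{3^{2}}{9}\right)\right) + I}{I} = \frac{\left(I + \left(9 - 1\right)\right) + I}{I} = \frac{\left(I + 8\right) + I}{I} = \frac{\left(8 + I\right) + I}{I} = \frac{8 + 2 I}{I}$)
$\left(-24\right) \left(-16\right) f{\left(G{\left(1 \right)} \right)} = \left(-24\right) \left(-16\right) \left(2 + \frac{8}{1^{2}}\right) = 384 \left(2 + \frac{8}{1}\right) = 384 \left(2 + 8 \cdot 1\right) = 384 \left(2 + 8\right) = 384 \cdot 10 = 3840$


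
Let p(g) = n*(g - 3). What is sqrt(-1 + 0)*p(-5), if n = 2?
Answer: -16*I ≈ -16.0*I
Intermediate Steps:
p(g) = -6 + 2*g (p(g) = 2*(g - 3) = 2*(-3 + g) = -6 + 2*g)
sqrt(-1 + 0)*p(-5) = sqrt(-1 + 0)*(-6 + 2*(-5)) = sqrt(-1)*(-6 - 10) = I*(-16) = -16*I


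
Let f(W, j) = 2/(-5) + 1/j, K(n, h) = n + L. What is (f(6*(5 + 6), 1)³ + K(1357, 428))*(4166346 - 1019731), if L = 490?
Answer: 145311939346/25 ≈ 5.8125e+9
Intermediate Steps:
K(n, h) = 490 + n (K(n, h) = n + 490 = 490 + n)
f(W, j) = -⅖ + 1/j (f(W, j) = 2*(-⅕) + 1/j = -⅖ + 1/j)
(f(6*(5 + 6), 1)³ + K(1357, 428))*(4166346 - 1019731) = ((-⅖ + 1/1)³ + (490 + 1357))*(4166346 - 1019731) = ((-⅖ + 1)³ + 1847)*3146615 = ((⅗)³ + 1847)*3146615 = (27/125 + 1847)*3146615 = (230902/125)*3146615 = 145311939346/25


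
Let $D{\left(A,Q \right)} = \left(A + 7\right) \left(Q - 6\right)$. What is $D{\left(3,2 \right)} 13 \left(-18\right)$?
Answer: $9360$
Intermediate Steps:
$D{\left(A,Q \right)} = \left(-6 + Q\right) \left(7 + A\right)$ ($D{\left(A,Q \right)} = \left(7 + A\right) \left(-6 + Q\right) = \left(-6 + Q\right) \left(7 + A\right)$)
$D{\left(3,2 \right)} 13 \left(-18\right) = \left(-42 - 18 + 7 \cdot 2 + 3 \cdot 2\right) 13 \left(-18\right) = \left(-42 - 18 + 14 + 6\right) 13 \left(-18\right) = \left(-40\right) 13 \left(-18\right) = \left(-520\right) \left(-18\right) = 9360$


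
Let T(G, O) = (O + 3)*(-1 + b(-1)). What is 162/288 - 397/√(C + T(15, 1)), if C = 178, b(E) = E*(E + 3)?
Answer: 9/16 - 397*√166/166 ≈ -30.251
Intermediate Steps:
b(E) = E*(3 + E)
T(G, O) = -9 - 3*O (T(G, O) = (O + 3)*(-1 - (3 - 1)) = (3 + O)*(-1 - 1*2) = (3 + O)*(-1 - 2) = (3 + O)*(-3) = -9 - 3*O)
162/288 - 397/√(C + T(15, 1)) = 162/288 - 397/√(178 + (-9 - 3*1)) = 162*(1/288) - 397/√(178 + (-9 - 3)) = 9/16 - 397/√(178 - 12) = 9/16 - 397*√166/166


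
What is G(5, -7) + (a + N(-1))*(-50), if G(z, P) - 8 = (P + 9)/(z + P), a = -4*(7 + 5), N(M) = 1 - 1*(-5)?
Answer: 2107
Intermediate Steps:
N(M) = 6 (N(M) = 1 + 5 = 6)
a = -48 (a = -4*12 = -48)
G(z, P) = 8 + (9 + P)/(P + z) (G(z, P) = 8 + (P + 9)/(z + P) = 8 + (9 + P)/(P + z))
G(5, -7) + (a + N(-1))*(-50) = (9 + 8*5 + 9*(-7))/(-7 + 5) + (-48 + 6)*(-50) = (9 + 40 - 63)/(-2) - 42*(-50) = -1/2*(-14) + 2100 = 7 + 2100 = 2107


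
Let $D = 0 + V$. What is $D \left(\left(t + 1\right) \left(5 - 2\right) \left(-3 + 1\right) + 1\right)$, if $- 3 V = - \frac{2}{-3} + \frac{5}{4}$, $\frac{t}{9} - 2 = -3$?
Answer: $- \frac{1127}{36} \approx -31.306$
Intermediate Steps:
$t = -9$ ($t = 18 + 9 \left(-3\right) = 18 - 27 = -9$)
$V = - \frac{23}{36}$ ($V = - \frac{- \frac{2}{-3} + \frac{5}{4}}{3} = - \frac{\left(-2\right) \left(- \frac{1}{3}\right) + 5 \cdot \frac{1}{4}}{3} = - \frac{\frac{2}{3} + \frac{5}{4}}{3} = \left(- \frac{1}{3}\right) \frac{23}{12} = - \frac{23}{36} \approx -0.63889$)
$D = - \frac{23}{36}$ ($D = 0 - \frac{23}{36} = - \frac{23}{36} \approx -0.63889$)
$D \left(\left(t + 1\right) \left(5 - 2\right) \left(-3 + 1\right) + 1\right) = - \frac{23 \left(\left(-9 + 1\right) \left(5 - 2\right) \left(-3 + 1\right) + 1\right)}{36} = - \frac{23 \left(\left(-8\right) 3 \left(-2\right) + 1\right)}{36} = - \frac{23 \left(\left(-24\right) \left(-2\right) + 1\right)}{36} = - \frac{23 \left(48 + 1\right)}{36} = \left(- \frac{23}{36}\right) 49 = - \frac{1127}{36}$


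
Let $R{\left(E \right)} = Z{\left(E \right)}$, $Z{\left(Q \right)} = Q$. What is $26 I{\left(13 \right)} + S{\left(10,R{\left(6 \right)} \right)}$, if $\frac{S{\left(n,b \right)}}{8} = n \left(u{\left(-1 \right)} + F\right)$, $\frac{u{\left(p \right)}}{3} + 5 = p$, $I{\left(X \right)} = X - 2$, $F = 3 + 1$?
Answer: $-834$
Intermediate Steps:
$F = 4$
$I{\left(X \right)} = -2 + X$
$u{\left(p \right)} = -15 + 3 p$
$R{\left(E \right)} = E$
$S{\left(n,b \right)} = - 112 n$ ($S{\left(n,b \right)} = 8 n \left(\left(-15 + 3 \left(-1\right)\right) + 4\right) = 8 n \left(\left(-15 - 3\right) + 4\right) = 8 n \left(-18 + 4\right) = 8 n \left(-14\right) = 8 \left(- 14 n\right) = - 112 n$)
$26 I{\left(13 \right)} + S{\left(10,R{\left(6 \right)} \right)} = 26 \left(-2 + 13\right) - 1120 = 26 \cdot 11 - 1120 = 286 - 1120 = -834$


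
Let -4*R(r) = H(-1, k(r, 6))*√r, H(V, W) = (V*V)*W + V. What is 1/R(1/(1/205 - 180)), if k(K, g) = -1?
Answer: -2*I*√7564295/205 ≈ -26.832*I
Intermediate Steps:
H(V, W) = V + W*V² (H(V, W) = V²*W + V = W*V² + V = V + W*V²)
R(r) = √r/2 (R(r) = -(-(1 - 1*(-1)))*√r/4 = -(-(1 + 1))*√r/4 = -(-1*2)*√r/4 = -(-1)*√r/2 = √r/2)
1/R(1/(1/205 - 180)) = 1/(√(1/(1/205 - 180))/2) = 1/(√(1/(-36899/205))/2) = 1/(√(-205/36899)/2) = 1/((I*√7564295/36899)/2) = 1/(I*√7564295/73798) = -2*I*√7564295/205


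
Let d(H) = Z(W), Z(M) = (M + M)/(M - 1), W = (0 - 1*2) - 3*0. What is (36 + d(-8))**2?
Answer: 12544/9 ≈ 1393.8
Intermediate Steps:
W = -2 (W = (0 - 2) + 0 = -2 + 0 = -2)
Z(M) = 2*M/(-1 + M) (Z(M) = (2*M)/(-1 + M) = 2*M/(-1 + M))
d(H) = 4/3 (d(H) = 2*(-2)/(-1 - 2) = 2*(-2)/(-3) = 2*(-2)*(-1/3) = 4/3)
(36 + d(-8))**2 = (36 + 4/3)**2 = (112/3)**2 = 12544/9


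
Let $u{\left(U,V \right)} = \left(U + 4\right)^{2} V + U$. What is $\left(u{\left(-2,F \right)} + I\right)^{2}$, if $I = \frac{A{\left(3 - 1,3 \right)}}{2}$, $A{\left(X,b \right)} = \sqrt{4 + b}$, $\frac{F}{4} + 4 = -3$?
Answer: $\frac{\left(228 - \sqrt{7}\right)^{2}}{4} \approx 12696.0$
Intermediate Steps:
$F = -28$ ($F = -16 + 4 \left(-3\right) = -16 - 12 = -28$)
$u{\left(U,V \right)} = U + V \left(4 + U\right)^{2}$ ($u{\left(U,V \right)} = \left(4 + U\right)^{2} V + U = V \left(4 + U\right)^{2} + U = U + V \left(4 + U\right)^{2}$)
$I = \frac{\sqrt{7}}{2}$ ($I = \frac{\sqrt{4 + 3}}{2} = \sqrt{7} \cdot \frac{1}{2} = \frac{\sqrt{7}}{2} \approx 1.3229$)
$\left(u{\left(-2,F \right)} + I\right)^{2} = \left(\left(-2 - 28 \left(4 - 2\right)^{2}\right) + \frac{\sqrt{7}}{2}\right)^{2} = \left(\left(-2 - 28 \cdot 2^{2}\right) + \frac{\sqrt{7}}{2}\right)^{2} = \left(\left(-2 - 112\right) + \frac{\sqrt{7}}{2}\right)^{2} = \left(-114 + \frac{\sqrt{7}}{2}\right)^{2}$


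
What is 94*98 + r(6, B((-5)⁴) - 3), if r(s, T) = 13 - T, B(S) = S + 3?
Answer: 8600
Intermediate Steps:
B(S) = 3 + S
94*98 + r(6, B((-5)⁴) - 3) = 94*98 + (13 - ((3 + (-5)⁴) - 3)) = 9212 + (13 - ((3 + 625) - 3)) = 9212 + (13 - (628 - 3)) = 9212 + (13 - 1*625) = 9212 + (13 - 625) = 9212 - 612 = 8600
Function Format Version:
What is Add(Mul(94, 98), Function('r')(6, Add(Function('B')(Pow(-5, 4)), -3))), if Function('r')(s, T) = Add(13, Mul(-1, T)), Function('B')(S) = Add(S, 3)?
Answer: 8600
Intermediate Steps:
Function('B')(S) = Add(3, S)
Add(Mul(94, 98), Function('r')(6, Add(Function('B')(Pow(-5, 4)), -3))) = Add(Mul(94, 98), Add(13, Mul(-1, Add(Add(3, Pow(-5, 4)), -3)))) = Add(9212, Add(13, Mul(-1, Add(Add(3, 625), -3)))) = Add(9212, Add(13, Mul(-1, Add(628, -3)))) = Add(9212, Add(13, Mul(-1, 625))) = Add(9212, Add(13, -625)) = Add(9212, -612) = 8600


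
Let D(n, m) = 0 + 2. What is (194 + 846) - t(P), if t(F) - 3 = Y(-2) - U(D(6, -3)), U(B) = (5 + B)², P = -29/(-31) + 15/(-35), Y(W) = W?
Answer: 1088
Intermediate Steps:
P = 110/217 (P = -29*(-1/31) + 15*(-1/35) = 29/31 - 3/7 = 110/217 ≈ 0.50691)
D(n, m) = 2
t(F) = -48 (t(F) = 3 + (-2 - (5 + 2)²) = 3 + (-2 - 1*7²) = 3 + (-2 - 1*49) = 3 + (-2 - 49) = 3 - 51 = -48)
(194 + 846) - t(P) = (194 + 846) - 1*(-48) = 1040 + 48 = 1088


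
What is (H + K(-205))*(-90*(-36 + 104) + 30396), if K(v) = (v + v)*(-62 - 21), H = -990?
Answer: 802079040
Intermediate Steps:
K(v) = -166*v (K(v) = (2*v)*(-83) = -166*v)
(H + K(-205))*(-90*(-36 + 104) + 30396) = (-990 - 166*(-205))*(-90*(-36 + 104) + 30396) = (-990 + 34030)*(-90*68 + 30396) = 33040*(-6120 + 30396) = 33040*24276 = 802079040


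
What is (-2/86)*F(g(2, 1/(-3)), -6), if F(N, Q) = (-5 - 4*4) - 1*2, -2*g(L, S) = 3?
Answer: 23/43 ≈ 0.53488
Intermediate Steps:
g(L, S) = -3/2 (g(L, S) = -½*3 = -3/2)
F(N, Q) = -23 (F(N, Q) = (-5 - 16) - 2 = -21 - 2 = -23)
(-2/86)*F(g(2, 1/(-3)), -6) = -2/86*(-23) = -2*1/86*(-23) = -1/43*(-23) = 23/43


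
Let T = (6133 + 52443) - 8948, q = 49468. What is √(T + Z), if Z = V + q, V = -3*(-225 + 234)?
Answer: √99069 ≈ 314.75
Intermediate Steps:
V = -27 (V = -3*9 = -27)
T = 49628 (T = 58576 - 8948 = 49628)
Z = 49441 (Z = -27 + 49468 = 49441)
√(T + Z) = √(49628 + 49441) = √99069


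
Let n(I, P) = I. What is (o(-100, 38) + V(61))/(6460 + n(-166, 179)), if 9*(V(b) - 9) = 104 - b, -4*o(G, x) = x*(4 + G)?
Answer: 4166/28323 ≈ 0.14709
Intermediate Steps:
o(G, x) = -x*(4 + G)/4
V(b) = 185/9 - b/9 (V(b) = 9 + (104 - b)/9 = 9 + (104/9 - b/9) = 185/9 - b/9)
(o(-100, 38) + V(61))/(6460 + n(-166, 179)) = (-¼*38*(4 - 100) + (185/9 - ⅑*61))/(6460 - 166) = (-¼*38*(-96) + (185/9 - 61/9))/6294 = (912 + 124/9)*(1/6294) = (8332/9)*(1/6294) = 4166/28323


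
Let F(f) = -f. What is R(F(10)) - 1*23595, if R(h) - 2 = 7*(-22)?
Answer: -23747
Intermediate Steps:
R(h) = -152 (R(h) = 2 + 7*(-22) = 2 - 154 = -152)
R(F(10)) - 1*23595 = -152 - 1*23595 = -152 - 23595 = -23747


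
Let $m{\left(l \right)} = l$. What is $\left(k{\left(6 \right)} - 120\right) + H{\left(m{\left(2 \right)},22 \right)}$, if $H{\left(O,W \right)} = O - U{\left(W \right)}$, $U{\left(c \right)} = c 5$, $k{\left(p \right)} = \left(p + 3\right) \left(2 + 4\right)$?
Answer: $-174$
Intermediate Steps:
$k{\left(p \right)} = 18 + 6 p$ ($k{\left(p \right)} = \left(3 + p\right) 6 = 18 + 6 p$)
$U{\left(c \right)} = 5 c$
$H{\left(O,W \right)} = O - 5 W$
$\left(k{\left(6 \right)} - 120\right) + H{\left(m{\left(2 \right)},22 \right)} = \left(\left(18 + 6 \cdot 6\right) - 120\right) + \left(2 - 110\right) = \left(\left(18 + 36\right) - 120\right) + \left(2 - 110\right) = \left(54 - 120\right) - 108 = -66 - 108 = -174$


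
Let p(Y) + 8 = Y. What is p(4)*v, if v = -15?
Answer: 60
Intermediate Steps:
p(Y) = -8 + Y
p(4)*v = (-8 + 4)*(-15) = -4*(-15) = 60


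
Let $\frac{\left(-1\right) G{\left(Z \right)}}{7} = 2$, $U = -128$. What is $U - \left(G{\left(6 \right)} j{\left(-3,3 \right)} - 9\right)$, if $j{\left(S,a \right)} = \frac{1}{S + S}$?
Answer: $- \frac{364}{3} \approx -121.33$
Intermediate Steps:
$j{\left(S,a \right)} = \frac{1}{2 S}$
$G{\left(Z \right)} = -14$ ($G{\left(Z \right)} = \left(-7\right) 2 = -14$)
$U - \left(G{\left(6 \right)} j{\left(-3,3 \right)} - 9\right) = -128 - \left(- 14 \frac{1}{2 \left(-3\right)} - 9\right) = -128 - \left(- 14 \cdot \frac{1}{2} \left(- \frac{1}{3}\right) - 9\right) = -128 - \left(\left(-14\right) \left(- \frac{1}{6}\right) - 9\right) = -128 - \left(\frac{7}{3} - 9\right) = -128 - - \frac{20}{3} = -128 + \frac{20}{3} = - \frac{364}{3}$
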